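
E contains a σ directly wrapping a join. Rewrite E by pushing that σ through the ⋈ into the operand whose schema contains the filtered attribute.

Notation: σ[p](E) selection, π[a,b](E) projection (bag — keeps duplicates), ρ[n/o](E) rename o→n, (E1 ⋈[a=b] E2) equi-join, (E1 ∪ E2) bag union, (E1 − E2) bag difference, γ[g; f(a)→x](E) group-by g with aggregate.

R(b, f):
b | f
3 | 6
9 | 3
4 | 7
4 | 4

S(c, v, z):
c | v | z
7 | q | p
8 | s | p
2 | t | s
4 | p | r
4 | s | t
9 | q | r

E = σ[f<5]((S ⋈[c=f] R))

σ filters on f, owned by the right side.
E' = (S ⋈[c=f] σ[f<5](R))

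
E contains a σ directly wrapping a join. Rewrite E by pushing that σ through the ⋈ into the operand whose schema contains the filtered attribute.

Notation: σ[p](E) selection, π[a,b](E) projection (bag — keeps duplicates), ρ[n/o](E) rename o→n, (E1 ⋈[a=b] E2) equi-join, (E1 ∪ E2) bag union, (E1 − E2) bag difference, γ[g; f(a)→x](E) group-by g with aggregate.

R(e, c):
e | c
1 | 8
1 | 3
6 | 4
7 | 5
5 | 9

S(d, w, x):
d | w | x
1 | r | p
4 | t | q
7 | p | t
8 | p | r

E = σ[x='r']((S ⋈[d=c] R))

σ filters on x, owned by the left side.
E' = (σ[x='r'](S) ⋈[d=c] R)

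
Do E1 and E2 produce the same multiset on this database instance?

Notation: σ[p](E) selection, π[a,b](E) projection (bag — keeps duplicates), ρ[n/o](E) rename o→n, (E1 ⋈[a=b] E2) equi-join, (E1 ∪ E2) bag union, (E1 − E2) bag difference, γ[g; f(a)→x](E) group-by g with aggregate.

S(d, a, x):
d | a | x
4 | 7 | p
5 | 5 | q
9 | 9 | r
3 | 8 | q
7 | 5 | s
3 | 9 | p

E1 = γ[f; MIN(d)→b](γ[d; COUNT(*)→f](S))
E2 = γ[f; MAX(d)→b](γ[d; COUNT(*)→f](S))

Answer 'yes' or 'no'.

E1 row counts bottom-up:
  S → 6
  γ[d; COUNT(*)→f](S) → 5
  γ[f; MIN(d)→b](γ[d; COUNT(*)→f](S)) → 2
E2 row counts bottom-up:
  S → 6
  γ[d; COUNT(*)→f](S) → 5
  γ[f; MAX(d)→b](γ[d; COUNT(*)→f](S)) → 2

E1 result:
f | b
1 | 4
2 | 3
E2 result:
f | b
1 | 9
2 | 3
Witness: (1, 9) appears 0× in E1 but 1× in E2.

no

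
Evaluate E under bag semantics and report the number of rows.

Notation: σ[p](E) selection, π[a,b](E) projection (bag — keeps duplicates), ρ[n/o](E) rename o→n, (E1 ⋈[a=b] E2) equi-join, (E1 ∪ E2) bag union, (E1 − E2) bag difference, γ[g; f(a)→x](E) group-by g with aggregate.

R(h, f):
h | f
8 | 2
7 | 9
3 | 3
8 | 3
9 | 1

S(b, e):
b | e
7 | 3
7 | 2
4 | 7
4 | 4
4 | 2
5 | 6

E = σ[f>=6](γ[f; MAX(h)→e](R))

Subexpression sizes:
  R → 5
  γ[f; MAX(h)→e](R) → 4
  σ[f>=6](γ[f; MAX(h)→e](R)) → 1

|E| = 1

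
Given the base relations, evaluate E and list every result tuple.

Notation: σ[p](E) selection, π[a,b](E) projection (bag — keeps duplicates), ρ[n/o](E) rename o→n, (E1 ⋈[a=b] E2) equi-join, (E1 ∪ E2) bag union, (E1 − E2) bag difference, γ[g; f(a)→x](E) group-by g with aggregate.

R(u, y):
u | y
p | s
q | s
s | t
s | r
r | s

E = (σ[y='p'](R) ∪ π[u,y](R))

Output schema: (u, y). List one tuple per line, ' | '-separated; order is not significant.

Per-node cardinality:
  R → 5
  σ[y='p'](R) → 0
  R → 5
  π[u,y](R) → 5
  (σ[y='p'](R) ∪ π[u,y](R)) → 5

== RESULT ==
u | y
p | s
q | s
r | s
s | r
s | t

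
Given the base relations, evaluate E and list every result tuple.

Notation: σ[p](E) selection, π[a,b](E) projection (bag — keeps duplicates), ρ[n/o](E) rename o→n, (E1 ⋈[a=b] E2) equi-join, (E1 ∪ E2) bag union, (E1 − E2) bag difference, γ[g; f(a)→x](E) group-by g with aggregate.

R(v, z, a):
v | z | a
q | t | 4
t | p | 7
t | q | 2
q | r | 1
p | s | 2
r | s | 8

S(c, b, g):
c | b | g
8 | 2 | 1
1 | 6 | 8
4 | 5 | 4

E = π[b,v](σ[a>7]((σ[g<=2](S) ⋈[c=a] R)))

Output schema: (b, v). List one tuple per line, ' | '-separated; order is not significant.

Stepwise |·|:
  S → 3
  σ[g<=2](S) → 1
  R → 6
  (σ[g<=2](S) ⋈[c=a] R) → 1
  σ[a>7]((σ[g<=2](S) ⋈[c=a] R)) → 1
  π[b,v](σ[a>7]((σ[g<=2](S) ⋈[c=a] R))) → 1

== RESULT ==
b | v
2 | r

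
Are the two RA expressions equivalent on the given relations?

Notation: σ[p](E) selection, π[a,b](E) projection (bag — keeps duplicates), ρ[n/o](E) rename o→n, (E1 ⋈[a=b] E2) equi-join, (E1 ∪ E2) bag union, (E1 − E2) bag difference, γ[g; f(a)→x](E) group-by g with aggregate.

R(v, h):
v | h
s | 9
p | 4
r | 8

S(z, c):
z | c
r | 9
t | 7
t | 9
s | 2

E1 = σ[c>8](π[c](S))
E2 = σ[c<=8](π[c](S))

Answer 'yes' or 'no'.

E1 row counts bottom-up:
  S → 4
  π[c](S) → 4
  σ[c>8](π[c](S)) → 2
E2 row counts bottom-up:
  S → 4
  π[c](S) → 4
  σ[c<=8](π[c](S)) → 2

E1 result:
c
9
9
E2 result:
c
2
7
Witness: (7,) appears 0× in E1 but 1× in E2.

no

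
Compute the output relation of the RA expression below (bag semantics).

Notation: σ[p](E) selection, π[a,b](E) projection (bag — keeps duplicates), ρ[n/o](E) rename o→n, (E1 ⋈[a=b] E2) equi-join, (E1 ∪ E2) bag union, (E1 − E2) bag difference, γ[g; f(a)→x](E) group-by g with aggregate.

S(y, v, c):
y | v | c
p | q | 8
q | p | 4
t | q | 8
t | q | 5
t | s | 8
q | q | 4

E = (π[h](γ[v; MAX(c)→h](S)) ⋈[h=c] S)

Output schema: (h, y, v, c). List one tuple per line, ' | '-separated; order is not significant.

Stepwise |·|:
  S → 6
  γ[v; MAX(c)→h](S) → 3
  π[h](γ[v; MAX(c)→h](S)) → 3
  S → 6
  (π[h](γ[v; MAX(c)→h](S)) ⋈[h=c] S) → 8

== RESULT ==
h | y | v | c
4 | q | p | 4
4 | q | q | 4
8 | p | q | 8
8 | p | q | 8
8 | t | q | 8
8 | t | q | 8
8 | t | s | 8
8 | t | s | 8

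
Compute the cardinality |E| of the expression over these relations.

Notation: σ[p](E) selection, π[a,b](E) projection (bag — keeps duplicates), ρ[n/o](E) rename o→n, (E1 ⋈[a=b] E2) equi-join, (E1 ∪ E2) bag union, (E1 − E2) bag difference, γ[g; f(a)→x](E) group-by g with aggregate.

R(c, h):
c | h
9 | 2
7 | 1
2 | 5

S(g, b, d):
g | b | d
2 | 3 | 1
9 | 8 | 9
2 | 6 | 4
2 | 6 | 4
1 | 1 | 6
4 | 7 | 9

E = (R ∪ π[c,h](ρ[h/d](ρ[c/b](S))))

Per-node cardinality:
  R → 3
  S → 6
  ρ[c/b](S) → 6
  ρ[h/d](ρ[c/b](S)) → 6
  π[c,h](ρ[h/d](ρ[c/b](S))) → 6
  (R ∪ π[c,h](ρ[h/d](ρ[c/b](S)))) → 9

|E| = 9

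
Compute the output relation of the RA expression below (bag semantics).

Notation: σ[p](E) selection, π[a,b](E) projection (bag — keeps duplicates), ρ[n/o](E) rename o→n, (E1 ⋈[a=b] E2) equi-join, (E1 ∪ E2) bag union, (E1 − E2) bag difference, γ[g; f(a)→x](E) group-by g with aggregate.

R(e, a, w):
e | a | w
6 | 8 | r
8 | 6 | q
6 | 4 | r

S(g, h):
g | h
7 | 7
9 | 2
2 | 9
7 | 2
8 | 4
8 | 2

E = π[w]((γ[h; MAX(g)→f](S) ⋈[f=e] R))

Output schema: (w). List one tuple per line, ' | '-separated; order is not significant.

Stepwise |·|:
  S → 6
  γ[h; MAX(g)→f](S) → 4
  R → 3
  (γ[h; MAX(g)→f](S) ⋈[f=e] R) → 1
  π[w]((γ[h; MAX(g)→f](S) ⋈[f=e] R)) → 1

== RESULT ==
w
q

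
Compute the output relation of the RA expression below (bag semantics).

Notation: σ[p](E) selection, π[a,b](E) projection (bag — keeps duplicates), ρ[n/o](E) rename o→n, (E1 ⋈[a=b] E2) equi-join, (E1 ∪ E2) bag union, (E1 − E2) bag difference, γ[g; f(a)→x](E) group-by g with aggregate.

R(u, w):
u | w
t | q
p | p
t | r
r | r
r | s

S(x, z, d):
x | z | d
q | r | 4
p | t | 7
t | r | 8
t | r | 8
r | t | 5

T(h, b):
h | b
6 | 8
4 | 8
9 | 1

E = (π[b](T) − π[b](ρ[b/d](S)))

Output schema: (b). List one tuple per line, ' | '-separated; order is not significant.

Stepwise |·|:
  T → 3
  π[b](T) → 3
  S → 5
  ρ[b/d](S) → 5
  π[b](ρ[b/d](S)) → 5
  (π[b](T) − π[b](ρ[b/d](S))) → 1

== RESULT ==
b
1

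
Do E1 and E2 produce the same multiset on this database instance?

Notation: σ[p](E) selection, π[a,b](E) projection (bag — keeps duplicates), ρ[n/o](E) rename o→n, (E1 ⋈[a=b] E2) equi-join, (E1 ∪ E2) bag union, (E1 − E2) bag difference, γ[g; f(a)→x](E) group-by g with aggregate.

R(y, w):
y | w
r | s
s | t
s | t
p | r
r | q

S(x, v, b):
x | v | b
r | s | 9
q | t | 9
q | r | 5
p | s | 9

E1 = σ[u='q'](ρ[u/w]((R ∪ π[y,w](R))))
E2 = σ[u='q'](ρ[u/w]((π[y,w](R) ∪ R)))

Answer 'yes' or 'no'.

E1 row counts bottom-up:
  R → 5
  R → 5
  π[y,w](R) → 5
  (R ∪ π[y,w](R)) → 10
  ρ[u/w]((R ∪ π[y,w](R))) → 10
  σ[u='q'](ρ[u/w]((R ∪ π[y,w](R)))) → 2
E2 row counts bottom-up:
  R → 5
  π[y,w](R) → 5
  R → 5
  (π[y,w](R) ∪ R) → 10
  ρ[u/w]((π[y,w](R) ∪ R)) → 10
  σ[u='q'](ρ[u/w]((π[y,w](R) ∪ R))) → 2

E1 and E2 produce the same multiset:
y | u
r | q
r | q

yes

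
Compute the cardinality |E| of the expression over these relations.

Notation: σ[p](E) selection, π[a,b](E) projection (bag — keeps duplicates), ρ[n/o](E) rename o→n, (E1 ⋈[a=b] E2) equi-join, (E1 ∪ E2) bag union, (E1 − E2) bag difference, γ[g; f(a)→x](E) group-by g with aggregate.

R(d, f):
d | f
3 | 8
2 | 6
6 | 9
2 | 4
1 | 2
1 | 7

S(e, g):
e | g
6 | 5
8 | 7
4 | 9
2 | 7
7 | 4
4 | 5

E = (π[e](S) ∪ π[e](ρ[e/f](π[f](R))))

Row counts bottom-up:
  S → 6
  π[e](S) → 6
  R → 6
  π[f](R) → 6
  ρ[e/f](π[f](R)) → 6
  π[e](ρ[e/f](π[f](R))) → 6
  (π[e](S) ∪ π[e](ρ[e/f](π[f](R)))) → 12

|E| = 12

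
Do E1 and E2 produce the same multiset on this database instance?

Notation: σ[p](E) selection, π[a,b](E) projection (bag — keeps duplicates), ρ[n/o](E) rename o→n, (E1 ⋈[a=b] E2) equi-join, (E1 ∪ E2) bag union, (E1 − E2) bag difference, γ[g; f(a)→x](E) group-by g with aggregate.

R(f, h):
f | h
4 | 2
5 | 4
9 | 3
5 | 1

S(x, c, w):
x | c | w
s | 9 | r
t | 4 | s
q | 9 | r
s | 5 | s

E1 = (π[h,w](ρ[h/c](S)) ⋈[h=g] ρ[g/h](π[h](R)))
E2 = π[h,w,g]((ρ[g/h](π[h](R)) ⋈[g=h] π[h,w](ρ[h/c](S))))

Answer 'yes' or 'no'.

E1 subexpression sizes:
  S → 4
  ρ[h/c](S) → 4
  π[h,w](ρ[h/c](S)) → 4
  R → 4
  π[h](R) → 4
  ρ[g/h](π[h](R)) → 4
  (π[h,w](ρ[h/c](S)) ⋈[h=g] ρ[g/h](π[h](R))) → 1
E2 subexpression sizes:
  R → 4
  π[h](R) → 4
  ρ[g/h](π[h](R)) → 4
  S → 4
  ρ[h/c](S) → 4
  π[h,w](ρ[h/c](S)) → 4
  (ρ[g/h](π[h](R)) ⋈[g=h] π[h,w](ρ[h/c](S))) → 1
  π[h,w,g]((ρ[g/h](π[h](R)) ⋈[g=h] π[h,w](ρ[h/c](S)))) → 1

E1 and E2 produce the same multiset:
h | w | g
4 | s | 4

yes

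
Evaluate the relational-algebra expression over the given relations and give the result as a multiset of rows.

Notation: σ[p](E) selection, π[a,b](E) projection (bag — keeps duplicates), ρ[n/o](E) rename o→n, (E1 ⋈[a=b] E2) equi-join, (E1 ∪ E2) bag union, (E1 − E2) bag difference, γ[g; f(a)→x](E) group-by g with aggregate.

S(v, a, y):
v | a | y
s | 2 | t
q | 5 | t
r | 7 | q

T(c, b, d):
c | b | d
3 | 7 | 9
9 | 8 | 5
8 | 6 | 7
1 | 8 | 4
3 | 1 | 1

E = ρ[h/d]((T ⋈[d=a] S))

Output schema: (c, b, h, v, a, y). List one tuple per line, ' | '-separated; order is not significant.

Row counts bottom-up:
  T → 5
  S → 3
  (T ⋈[d=a] S) → 2
  ρ[h/d]((T ⋈[d=a] S)) → 2

== RESULT ==
c | b | h | v | a | y
8 | 6 | 7 | r | 7 | q
9 | 8 | 5 | q | 5 | t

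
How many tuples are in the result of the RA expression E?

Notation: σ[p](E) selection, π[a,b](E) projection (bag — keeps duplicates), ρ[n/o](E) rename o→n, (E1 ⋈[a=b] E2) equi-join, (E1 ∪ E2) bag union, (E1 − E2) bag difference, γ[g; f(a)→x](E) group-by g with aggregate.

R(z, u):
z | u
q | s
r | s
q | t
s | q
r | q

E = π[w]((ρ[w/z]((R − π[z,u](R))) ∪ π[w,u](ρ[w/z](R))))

Subexpression sizes:
  R → 5
  R → 5
  π[z,u](R) → 5
  (R − π[z,u](R)) → 0
  ρ[w/z]((R − π[z,u](R))) → 0
  R → 5
  ρ[w/z](R) → 5
  π[w,u](ρ[w/z](R)) → 5
  (ρ[w/z]((R − π[z,u](R))) ∪ π[w,u](ρ[w/z](R))) → 5
  π[w]((ρ[w/z]((R − π[z,u](R))) ∪ π[w,u](ρ[w/z](R)))) → 5

|E| = 5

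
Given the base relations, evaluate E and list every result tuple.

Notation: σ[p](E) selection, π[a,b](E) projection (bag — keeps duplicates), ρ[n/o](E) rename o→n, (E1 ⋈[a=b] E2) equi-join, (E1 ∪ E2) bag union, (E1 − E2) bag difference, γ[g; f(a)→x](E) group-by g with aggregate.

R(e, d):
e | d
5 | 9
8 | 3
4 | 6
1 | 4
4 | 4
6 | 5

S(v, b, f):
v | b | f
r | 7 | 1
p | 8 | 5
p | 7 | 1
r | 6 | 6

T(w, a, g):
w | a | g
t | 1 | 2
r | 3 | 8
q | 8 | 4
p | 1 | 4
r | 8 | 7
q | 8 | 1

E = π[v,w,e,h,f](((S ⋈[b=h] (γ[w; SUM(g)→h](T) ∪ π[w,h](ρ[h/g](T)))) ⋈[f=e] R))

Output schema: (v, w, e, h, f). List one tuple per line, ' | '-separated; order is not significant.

Subexpression sizes:
  S → 4
  T → 6
  γ[w; SUM(g)→h](T) → 4
  T → 6
  ρ[h/g](T) → 6
  π[w,h](ρ[h/g](T)) → 6
  (γ[w; SUM(g)→h](T) ∪ π[w,h](ρ[h/g](T))) → 10
  (S ⋈[b=h] (γ[w; SUM(g)→h](T) ∪ π[w,h](ρ[h/g](T)))) → 3
  R → 6
  ((S ⋈[b=h] (γ[w; SUM(g)→h](T) ∪ π[w,h](ρ[h/g](T)))) ⋈[f=e] R) → 3
  π[v,w,e,h,f](((S ⋈[b=h] (γ[w; SUM(g)→h](T) ∪ π[w,h](ρ[h/g](T)))) ⋈[f=e] R)) → 3

== RESULT ==
v | w | e | h | f
p | r | 1 | 7 | 1
p | r | 5 | 8 | 5
r | r | 1 | 7 | 1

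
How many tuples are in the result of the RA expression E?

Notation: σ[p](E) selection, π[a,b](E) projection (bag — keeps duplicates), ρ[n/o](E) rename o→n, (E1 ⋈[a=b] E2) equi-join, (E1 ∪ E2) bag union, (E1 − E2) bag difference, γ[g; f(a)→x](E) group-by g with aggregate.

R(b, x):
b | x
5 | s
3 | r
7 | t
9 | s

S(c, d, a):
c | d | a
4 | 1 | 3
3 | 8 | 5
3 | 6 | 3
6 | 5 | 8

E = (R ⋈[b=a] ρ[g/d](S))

Row counts bottom-up:
  R → 4
  S → 4
  ρ[g/d](S) → 4
  (R ⋈[b=a] ρ[g/d](S)) → 3

|E| = 3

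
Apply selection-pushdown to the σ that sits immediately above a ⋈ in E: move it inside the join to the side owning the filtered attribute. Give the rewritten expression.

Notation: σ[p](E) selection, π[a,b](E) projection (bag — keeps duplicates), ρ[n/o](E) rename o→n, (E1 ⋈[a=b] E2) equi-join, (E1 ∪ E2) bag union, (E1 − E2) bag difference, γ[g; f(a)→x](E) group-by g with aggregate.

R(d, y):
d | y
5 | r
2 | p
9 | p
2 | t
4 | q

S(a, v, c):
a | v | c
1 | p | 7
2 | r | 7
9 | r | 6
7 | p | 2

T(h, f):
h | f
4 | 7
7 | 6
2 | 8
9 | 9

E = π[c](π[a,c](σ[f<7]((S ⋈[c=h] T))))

σ filters on f, owned by the right side.
E' = π[c](π[a,c]((S ⋈[c=h] σ[f<7](T))))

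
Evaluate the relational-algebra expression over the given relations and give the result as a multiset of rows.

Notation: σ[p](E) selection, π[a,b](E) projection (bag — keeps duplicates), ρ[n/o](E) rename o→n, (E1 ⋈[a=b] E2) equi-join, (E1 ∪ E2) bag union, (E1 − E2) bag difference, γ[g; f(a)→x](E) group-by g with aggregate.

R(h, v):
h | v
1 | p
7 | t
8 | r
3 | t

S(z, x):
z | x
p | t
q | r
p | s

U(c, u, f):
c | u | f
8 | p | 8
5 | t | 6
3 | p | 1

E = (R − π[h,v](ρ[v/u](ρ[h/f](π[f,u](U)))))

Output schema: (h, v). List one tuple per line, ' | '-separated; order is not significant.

Per-node cardinality:
  R → 4
  U → 3
  π[f,u](U) → 3
  ρ[h/f](π[f,u](U)) → 3
  ρ[v/u](ρ[h/f](π[f,u](U))) → 3
  π[h,v](ρ[v/u](ρ[h/f](π[f,u](U)))) → 3
  (R − π[h,v](ρ[v/u](ρ[h/f](π[f,u](U))))) → 3

== RESULT ==
h | v
3 | t
7 | t
8 | r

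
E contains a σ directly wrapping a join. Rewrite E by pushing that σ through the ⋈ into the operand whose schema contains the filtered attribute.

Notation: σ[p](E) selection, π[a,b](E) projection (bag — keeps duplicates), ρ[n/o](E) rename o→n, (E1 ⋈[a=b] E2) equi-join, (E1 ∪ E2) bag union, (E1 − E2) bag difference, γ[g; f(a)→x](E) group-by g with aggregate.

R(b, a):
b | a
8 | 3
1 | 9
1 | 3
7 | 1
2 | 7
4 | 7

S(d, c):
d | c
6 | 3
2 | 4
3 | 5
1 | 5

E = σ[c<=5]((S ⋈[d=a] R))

σ filters on c, owned by the left side.
E' = (σ[c<=5](S) ⋈[d=a] R)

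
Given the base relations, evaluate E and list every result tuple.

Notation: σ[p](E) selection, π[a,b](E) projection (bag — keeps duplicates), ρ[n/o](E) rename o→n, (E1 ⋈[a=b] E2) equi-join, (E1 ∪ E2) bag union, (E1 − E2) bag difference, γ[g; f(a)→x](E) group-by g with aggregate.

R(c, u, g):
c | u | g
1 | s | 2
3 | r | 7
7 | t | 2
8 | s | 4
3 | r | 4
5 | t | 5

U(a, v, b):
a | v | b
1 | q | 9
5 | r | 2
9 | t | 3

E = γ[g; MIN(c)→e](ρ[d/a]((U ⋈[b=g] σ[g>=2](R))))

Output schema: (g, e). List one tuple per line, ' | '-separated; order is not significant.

Per-node cardinality:
  U → 3
  R → 6
  σ[g>=2](R) → 6
  (U ⋈[b=g] σ[g>=2](R)) → 2
  ρ[d/a]((U ⋈[b=g] σ[g>=2](R))) → 2
  γ[g; MIN(c)→e](ρ[d/a]((U ⋈[b=g] σ[g>=2](R)))) → 1

== RESULT ==
g | e
2 | 1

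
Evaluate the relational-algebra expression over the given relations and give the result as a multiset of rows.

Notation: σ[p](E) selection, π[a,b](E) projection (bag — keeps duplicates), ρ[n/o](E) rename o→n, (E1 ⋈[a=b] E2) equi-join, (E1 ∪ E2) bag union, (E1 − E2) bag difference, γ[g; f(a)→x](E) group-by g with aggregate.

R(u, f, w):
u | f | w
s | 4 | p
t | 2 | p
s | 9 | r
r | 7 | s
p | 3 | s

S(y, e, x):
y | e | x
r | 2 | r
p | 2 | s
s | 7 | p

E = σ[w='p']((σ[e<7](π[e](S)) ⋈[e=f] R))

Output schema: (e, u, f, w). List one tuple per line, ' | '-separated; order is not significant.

Per-node cardinality:
  S → 3
  π[e](S) → 3
  σ[e<7](π[e](S)) → 2
  R → 5
  (σ[e<7](π[e](S)) ⋈[e=f] R) → 2
  σ[w='p']((σ[e<7](π[e](S)) ⋈[e=f] R)) → 2

== RESULT ==
e | u | f | w
2 | t | 2 | p
2 | t | 2 | p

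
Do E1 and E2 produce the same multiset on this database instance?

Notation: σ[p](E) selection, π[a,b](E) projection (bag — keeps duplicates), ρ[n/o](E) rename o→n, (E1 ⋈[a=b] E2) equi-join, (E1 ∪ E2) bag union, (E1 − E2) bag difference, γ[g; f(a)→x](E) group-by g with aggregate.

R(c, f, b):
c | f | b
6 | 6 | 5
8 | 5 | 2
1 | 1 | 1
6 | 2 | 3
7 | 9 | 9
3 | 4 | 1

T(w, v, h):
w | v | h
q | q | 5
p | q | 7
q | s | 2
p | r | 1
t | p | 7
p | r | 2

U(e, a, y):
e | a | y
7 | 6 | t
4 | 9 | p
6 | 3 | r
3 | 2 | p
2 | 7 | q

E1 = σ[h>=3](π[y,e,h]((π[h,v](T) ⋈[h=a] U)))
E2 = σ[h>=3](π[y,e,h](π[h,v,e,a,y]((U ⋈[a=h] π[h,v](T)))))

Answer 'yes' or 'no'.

E1 stepwise |·|:
  T → 6
  π[h,v](T) → 6
  U → 5
  (π[h,v](T) ⋈[h=a] U) → 4
  π[y,e,h]((π[h,v](T) ⋈[h=a] U)) → 4
  σ[h>=3](π[y,e,h]((π[h,v](T) ⋈[h=a] U))) → 2
E2 stepwise |·|:
  U → 5
  T → 6
  π[h,v](T) → 6
  (U ⋈[a=h] π[h,v](T)) → 4
  π[h,v,e,a,y]((U ⋈[a=h] π[h,v](T))) → 4
  π[y,e,h](π[h,v,e,a,y]((U ⋈[a=h] π[h,v](T)))) → 4
  σ[h>=3](π[y,e,h](π[h,v,e,a,y]((U ⋈[a=h] π[h,v](T))))) → 2

E1 and E2 produce the same multiset:
y | e | h
q | 2 | 7
q | 2 | 7

yes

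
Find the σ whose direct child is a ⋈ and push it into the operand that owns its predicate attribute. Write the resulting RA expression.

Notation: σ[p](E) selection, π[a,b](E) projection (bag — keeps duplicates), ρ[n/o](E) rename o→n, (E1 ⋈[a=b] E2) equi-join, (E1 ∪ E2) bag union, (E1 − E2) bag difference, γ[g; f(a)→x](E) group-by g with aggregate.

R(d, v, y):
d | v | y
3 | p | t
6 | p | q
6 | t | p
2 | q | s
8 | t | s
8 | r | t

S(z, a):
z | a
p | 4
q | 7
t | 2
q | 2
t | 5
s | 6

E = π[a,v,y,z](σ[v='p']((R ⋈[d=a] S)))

σ filters on v, owned by the left side.
E' = π[a,v,y,z]((σ[v='p'](R) ⋈[d=a] S))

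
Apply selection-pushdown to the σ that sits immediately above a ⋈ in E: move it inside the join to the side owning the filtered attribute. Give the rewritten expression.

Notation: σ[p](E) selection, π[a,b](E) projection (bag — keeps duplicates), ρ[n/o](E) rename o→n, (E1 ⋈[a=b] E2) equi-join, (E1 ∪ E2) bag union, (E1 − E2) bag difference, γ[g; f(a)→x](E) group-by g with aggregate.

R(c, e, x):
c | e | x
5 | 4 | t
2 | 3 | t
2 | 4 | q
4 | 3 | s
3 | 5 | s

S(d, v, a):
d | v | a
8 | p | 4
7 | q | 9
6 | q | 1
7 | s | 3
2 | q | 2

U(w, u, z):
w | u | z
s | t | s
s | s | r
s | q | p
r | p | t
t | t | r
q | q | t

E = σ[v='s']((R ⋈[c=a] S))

σ filters on v, owned by the right side.
E' = (R ⋈[c=a] σ[v='s'](S))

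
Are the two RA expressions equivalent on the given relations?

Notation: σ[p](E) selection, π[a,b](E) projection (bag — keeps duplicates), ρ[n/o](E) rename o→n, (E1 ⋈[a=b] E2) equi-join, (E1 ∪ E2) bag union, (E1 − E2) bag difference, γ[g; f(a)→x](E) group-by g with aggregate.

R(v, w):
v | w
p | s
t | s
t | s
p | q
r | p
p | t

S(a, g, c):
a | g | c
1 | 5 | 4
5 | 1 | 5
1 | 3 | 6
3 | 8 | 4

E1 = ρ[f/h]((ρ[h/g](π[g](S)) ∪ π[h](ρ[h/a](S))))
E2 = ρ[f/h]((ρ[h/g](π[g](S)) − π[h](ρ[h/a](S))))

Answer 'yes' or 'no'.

E1 subexpression sizes:
  S → 4
  π[g](S) → 4
  ρ[h/g](π[g](S)) → 4
  S → 4
  ρ[h/a](S) → 4
  π[h](ρ[h/a](S)) → 4
  (ρ[h/g](π[g](S)) ∪ π[h](ρ[h/a](S))) → 8
  ρ[f/h]((ρ[h/g](π[g](S)) ∪ π[h](ρ[h/a](S)))) → 8
E2 subexpression sizes:
  S → 4
  π[g](S) → 4
  ρ[h/g](π[g](S)) → 4
  S → 4
  ρ[h/a](S) → 4
  π[h](ρ[h/a](S)) → 4
  (ρ[h/g](π[g](S)) − π[h](ρ[h/a](S))) → 1
  ρ[f/h]((ρ[h/g](π[g](S)) − π[h](ρ[h/a](S)))) → 1

E1 result:
f
1
1
1
3
3
5
5
8
E2 result:
f
8
Witness: (1,) appears 3× in E1 but 0× in E2.

no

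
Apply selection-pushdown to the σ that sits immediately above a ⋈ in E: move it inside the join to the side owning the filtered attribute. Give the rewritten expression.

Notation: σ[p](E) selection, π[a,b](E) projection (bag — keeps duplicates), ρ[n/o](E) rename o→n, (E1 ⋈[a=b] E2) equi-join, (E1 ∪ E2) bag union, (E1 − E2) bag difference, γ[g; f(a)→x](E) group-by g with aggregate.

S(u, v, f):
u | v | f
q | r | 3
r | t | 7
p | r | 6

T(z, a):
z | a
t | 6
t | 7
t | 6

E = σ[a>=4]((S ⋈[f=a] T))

σ filters on a, owned by the right side.
E' = (S ⋈[f=a] σ[a>=4](T))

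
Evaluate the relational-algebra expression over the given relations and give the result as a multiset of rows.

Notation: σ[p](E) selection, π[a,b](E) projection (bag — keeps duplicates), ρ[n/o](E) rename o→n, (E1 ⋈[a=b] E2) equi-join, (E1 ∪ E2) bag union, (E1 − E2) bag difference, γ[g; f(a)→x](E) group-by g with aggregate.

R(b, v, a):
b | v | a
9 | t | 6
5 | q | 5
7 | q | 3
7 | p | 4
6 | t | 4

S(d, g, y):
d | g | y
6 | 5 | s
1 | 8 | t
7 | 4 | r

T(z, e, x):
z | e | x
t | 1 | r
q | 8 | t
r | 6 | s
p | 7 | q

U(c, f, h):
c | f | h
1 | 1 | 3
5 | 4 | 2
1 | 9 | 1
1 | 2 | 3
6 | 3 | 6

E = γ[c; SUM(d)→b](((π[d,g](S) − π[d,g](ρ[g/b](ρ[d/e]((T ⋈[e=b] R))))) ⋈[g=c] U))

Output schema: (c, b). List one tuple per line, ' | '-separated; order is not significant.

Per-node cardinality:
  S → 3
  π[d,g](S) → 3
  T → 4
  R → 5
  (T ⋈[e=b] R) → 3
  ρ[d/e]((T ⋈[e=b] R)) → 3
  ρ[g/b](ρ[d/e]((T ⋈[e=b] R))) → 3
  π[d,g](ρ[g/b](ρ[d/e]((T ⋈[e=b] R)))) → 3
  (π[d,g](S) − π[d,g](ρ[g/b](ρ[d/e]((T ⋈[e=b] R))))) → 3
  U → 5
  ((π[d,g](S) − π[d,g](ρ[g/b](ρ[d/e]((T ⋈[e=b] R))))) ⋈[g=c] U) → 1
  γ[c; SUM(d)→b](((π[d,g](S) − π[d,g](ρ[g/b](ρ[d/e]((T ⋈[e=b] R))))) ⋈[g=c] U)) → 1

== RESULT ==
c | b
5 | 6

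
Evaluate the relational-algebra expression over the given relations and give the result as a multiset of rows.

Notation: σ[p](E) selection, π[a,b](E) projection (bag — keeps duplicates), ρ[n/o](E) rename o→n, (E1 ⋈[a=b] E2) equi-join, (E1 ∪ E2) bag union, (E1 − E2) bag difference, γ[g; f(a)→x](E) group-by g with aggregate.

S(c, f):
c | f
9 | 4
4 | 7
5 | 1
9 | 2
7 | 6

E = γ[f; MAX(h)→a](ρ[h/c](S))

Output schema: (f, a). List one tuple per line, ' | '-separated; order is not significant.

Row counts bottom-up:
  S → 5
  ρ[h/c](S) → 5
  γ[f; MAX(h)→a](ρ[h/c](S)) → 5

== RESULT ==
f | a
1 | 5
2 | 9
4 | 9
6 | 7
7 | 4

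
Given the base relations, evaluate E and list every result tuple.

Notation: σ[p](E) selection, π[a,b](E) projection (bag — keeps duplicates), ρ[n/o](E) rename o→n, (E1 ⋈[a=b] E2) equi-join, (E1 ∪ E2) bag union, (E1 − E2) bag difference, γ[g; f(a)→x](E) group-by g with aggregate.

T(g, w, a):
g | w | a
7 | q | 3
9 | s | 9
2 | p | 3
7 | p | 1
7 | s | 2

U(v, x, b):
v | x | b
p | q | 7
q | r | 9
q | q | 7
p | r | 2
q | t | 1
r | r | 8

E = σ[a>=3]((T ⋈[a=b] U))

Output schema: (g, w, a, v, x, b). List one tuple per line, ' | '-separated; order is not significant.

Row counts bottom-up:
  T → 5
  U → 6
  (T ⋈[a=b] U) → 3
  σ[a>=3]((T ⋈[a=b] U)) → 1

== RESULT ==
g | w | a | v | x | b
9 | s | 9 | q | r | 9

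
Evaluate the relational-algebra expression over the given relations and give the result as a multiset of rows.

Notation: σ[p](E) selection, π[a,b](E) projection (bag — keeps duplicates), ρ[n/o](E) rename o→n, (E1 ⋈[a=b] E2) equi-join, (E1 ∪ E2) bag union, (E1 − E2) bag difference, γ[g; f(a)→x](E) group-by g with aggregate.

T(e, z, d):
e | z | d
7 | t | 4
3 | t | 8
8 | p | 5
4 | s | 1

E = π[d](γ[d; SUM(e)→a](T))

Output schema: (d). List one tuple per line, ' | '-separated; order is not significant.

Row counts bottom-up:
  T → 4
  γ[d; SUM(e)→a](T) → 4
  π[d](γ[d; SUM(e)→a](T)) → 4

== RESULT ==
d
1
4
5
8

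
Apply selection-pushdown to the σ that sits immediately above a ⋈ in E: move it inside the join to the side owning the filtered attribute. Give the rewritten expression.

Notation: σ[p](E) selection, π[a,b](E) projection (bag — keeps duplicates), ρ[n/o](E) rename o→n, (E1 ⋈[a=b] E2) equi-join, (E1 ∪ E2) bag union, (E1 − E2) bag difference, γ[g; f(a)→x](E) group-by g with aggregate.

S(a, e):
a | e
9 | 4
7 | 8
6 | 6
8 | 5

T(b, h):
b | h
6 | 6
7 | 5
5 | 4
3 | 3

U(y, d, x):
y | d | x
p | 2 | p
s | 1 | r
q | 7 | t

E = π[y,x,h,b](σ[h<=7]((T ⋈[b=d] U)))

σ filters on h, owned by the left side.
E' = π[y,x,h,b]((σ[h<=7](T) ⋈[b=d] U))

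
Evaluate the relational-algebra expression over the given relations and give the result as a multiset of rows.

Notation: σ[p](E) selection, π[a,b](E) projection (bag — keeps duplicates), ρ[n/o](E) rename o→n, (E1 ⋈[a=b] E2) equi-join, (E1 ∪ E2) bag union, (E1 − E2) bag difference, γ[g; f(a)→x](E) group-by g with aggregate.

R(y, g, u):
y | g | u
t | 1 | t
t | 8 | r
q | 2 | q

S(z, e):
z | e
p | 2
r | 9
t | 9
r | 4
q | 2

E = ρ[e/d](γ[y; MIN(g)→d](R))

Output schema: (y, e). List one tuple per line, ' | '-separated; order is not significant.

Subexpression sizes:
  R → 3
  γ[y; MIN(g)→d](R) → 2
  ρ[e/d](γ[y; MIN(g)→d](R)) → 2

== RESULT ==
y | e
q | 2
t | 1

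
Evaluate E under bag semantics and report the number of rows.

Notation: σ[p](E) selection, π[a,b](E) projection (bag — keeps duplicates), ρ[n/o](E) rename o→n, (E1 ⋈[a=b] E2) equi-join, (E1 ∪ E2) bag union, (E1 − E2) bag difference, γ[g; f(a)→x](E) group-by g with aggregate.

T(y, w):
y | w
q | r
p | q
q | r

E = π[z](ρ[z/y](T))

Subexpression sizes:
  T → 3
  ρ[z/y](T) → 3
  π[z](ρ[z/y](T)) → 3

|E| = 3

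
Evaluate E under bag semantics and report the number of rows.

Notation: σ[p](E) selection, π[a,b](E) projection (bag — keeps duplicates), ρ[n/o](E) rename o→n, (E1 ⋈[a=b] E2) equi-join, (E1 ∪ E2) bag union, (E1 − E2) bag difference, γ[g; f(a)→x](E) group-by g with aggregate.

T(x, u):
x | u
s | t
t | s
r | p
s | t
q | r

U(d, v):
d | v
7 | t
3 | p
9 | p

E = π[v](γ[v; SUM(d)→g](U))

Row counts bottom-up:
  U → 3
  γ[v; SUM(d)→g](U) → 2
  π[v](γ[v; SUM(d)→g](U)) → 2

|E| = 2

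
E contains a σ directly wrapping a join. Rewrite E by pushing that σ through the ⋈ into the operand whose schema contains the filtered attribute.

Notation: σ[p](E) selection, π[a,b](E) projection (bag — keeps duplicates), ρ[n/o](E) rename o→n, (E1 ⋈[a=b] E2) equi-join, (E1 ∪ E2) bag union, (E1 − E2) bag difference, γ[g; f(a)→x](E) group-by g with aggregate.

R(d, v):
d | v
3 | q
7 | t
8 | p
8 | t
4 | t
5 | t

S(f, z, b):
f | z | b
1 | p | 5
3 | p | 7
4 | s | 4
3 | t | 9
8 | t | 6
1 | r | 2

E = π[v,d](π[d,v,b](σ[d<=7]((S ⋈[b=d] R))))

σ filters on d, owned by the right side.
E' = π[v,d](π[d,v,b]((S ⋈[b=d] σ[d<=7](R))))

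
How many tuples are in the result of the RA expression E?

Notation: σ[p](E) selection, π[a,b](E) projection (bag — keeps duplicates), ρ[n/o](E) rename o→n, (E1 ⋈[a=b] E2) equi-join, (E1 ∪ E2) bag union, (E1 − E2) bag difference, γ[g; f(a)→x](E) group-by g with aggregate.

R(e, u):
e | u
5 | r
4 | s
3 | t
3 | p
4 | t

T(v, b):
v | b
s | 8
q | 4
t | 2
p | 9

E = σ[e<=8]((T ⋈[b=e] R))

Per-node cardinality:
  T → 4
  R → 5
  (T ⋈[b=e] R) → 2
  σ[e<=8]((T ⋈[b=e] R)) → 2

|E| = 2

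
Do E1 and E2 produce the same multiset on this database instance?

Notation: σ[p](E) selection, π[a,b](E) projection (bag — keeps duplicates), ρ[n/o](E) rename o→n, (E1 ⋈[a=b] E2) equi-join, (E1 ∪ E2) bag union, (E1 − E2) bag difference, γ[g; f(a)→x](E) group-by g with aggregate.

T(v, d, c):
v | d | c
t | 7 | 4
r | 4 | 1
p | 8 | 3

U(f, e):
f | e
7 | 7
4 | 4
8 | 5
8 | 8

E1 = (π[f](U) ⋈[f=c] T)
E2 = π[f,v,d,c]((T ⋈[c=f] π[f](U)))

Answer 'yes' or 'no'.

E1 stepwise |·|:
  U → 4
  π[f](U) → 4
  T → 3
  (π[f](U) ⋈[f=c] T) → 1
E2 stepwise |·|:
  T → 3
  U → 4
  π[f](U) → 4
  (T ⋈[c=f] π[f](U)) → 1
  π[f,v,d,c]((T ⋈[c=f] π[f](U))) → 1

E1 and E2 produce the same multiset:
f | v | d | c
4 | t | 7 | 4

yes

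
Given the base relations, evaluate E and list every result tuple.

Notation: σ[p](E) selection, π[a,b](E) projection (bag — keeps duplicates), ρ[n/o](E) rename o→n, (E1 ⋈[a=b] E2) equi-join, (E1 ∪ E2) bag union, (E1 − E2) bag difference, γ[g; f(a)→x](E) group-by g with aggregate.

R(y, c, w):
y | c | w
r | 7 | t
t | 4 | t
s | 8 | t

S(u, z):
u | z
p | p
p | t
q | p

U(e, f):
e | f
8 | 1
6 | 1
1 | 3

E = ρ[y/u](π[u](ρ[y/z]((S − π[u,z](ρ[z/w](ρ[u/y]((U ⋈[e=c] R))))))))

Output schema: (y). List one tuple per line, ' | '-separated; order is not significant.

Per-node cardinality:
  S → 3
  U → 3
  R → 3
  (U ⋈[e=c] R) → 1
  ρ[u/y]((U ⋈[e=c] R)) → 1
  ρ[z/w](ρ[u/y]((U ⋈[e=c] R))) → 1
  π[u,z](ρ[z/w](ρ[u/y]((U ⋈[e=c] R)))) → 1
  (S − π[u,z](ρ[z/w](ρ[u/y]((U ⋈[e=c] R))))) → 3
  ρ[y/z]((S − π[u,z](ρ[z/w](ρ[u/y]((U ⋈[e=c] R)))))) → 3
  π[u](ρ[y/z]((S − π[u,z](ρ[z/w](ρ[u/y]((U ⋈[e=c] R))))))) → 3
  ρ[y/u](π[u](ρ[y/z]((S − π[u,z](ρ[z/w](ρ[u/y]((U ⋈[e=c] R)))))))) → 3

== RESULT ==
y
p
p
q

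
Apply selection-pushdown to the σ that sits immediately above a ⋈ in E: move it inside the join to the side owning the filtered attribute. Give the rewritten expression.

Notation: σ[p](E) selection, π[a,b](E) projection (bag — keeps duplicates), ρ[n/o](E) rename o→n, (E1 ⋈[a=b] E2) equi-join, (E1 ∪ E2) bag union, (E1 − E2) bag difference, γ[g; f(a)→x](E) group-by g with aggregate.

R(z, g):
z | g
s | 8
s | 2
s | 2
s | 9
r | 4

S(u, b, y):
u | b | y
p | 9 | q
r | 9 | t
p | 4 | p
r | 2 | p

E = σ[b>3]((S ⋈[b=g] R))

σ filters on b, owned by the left side.
E' = (σ[b>3](S) ⋈[b=g] R)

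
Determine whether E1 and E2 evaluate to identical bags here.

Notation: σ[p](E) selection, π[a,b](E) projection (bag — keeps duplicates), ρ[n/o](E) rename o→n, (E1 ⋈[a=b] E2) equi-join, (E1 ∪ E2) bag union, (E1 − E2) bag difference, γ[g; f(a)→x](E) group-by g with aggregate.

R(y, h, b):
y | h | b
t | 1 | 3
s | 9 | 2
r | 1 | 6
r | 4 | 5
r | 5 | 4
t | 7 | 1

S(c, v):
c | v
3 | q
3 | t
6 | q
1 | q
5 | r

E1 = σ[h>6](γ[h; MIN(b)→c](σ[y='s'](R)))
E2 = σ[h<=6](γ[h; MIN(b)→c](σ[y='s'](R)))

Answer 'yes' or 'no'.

E1 per-node cardinality:
  R → 6
  σ[y='s'](R) → 1
  γ[h; MIN(b)→c](σ[y='s'](R)) → 1
  σ[h>6](γ[h; MIN(b)→c](σ[y='s'](R))) → 1
E2 per-node cardinality:
  R → 6
  σ[y='s'](R) → 1
  γ[h; MIN(b)→c](σ[y='s'](R)) → 1
  σ[h<=6](γ[h; MIN(b)→c](σ[y='s'](R))) → 0

E1 result:
h | c
9 | 2
E2 result:
h | c
(0 rows)
Witness: (9, 2) appears 1× in E1 but 0× in E2.

no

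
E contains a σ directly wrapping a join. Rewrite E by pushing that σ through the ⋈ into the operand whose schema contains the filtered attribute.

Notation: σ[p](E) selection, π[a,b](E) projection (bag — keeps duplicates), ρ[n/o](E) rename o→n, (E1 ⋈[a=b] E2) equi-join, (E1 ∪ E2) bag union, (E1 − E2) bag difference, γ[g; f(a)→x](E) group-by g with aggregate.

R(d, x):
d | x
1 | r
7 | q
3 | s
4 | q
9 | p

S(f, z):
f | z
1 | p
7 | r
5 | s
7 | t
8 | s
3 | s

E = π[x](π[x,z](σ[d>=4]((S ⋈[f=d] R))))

σ filters on d, owned by the right side.
E' = π[x](π[x,z]((S ⋈[f=d] σ[d>=4](R))))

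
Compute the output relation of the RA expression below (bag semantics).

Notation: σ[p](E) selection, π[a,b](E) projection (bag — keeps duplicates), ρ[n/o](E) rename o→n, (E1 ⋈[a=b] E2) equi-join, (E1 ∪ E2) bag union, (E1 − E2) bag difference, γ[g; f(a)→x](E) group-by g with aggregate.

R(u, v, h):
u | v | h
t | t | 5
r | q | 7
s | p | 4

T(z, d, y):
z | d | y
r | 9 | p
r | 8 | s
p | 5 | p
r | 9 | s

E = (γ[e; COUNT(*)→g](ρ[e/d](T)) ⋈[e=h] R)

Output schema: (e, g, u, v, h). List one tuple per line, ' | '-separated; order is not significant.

Stepwise |·|:
  T → 4
  ρ[e/d](T) → 4
  γ[e; COUNT(*)→g](ρ[e/d](T)) → 3
  R → 3
  (γ[e; COUNT(*)→g](ρ[e/d](T)) ⋈[e=h] R) → 1

== RESULT ==
e | g | u | v | h
5 | 1 | t | t | 5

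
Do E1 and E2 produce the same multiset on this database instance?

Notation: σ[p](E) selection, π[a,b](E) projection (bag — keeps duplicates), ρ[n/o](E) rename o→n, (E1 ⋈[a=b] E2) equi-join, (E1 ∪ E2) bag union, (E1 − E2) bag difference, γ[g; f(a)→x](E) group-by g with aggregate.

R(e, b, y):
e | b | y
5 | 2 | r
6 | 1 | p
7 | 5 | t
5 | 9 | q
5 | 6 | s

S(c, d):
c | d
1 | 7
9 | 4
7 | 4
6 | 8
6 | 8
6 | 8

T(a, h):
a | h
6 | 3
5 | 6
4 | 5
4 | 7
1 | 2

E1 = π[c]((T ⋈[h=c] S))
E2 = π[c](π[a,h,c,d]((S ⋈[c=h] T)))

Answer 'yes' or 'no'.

E1 per-node cardinality:
  T → 5
  S → 6
  (T ⋈[h=c] S) → 4
  π[c]((T ⋈[h=c] S)) → 4
E2 per-node cardinality:
  S → 6
  T → 5
  (S ⋈[c=h] T) → 4
  π[a,h,c,d]((S ⋈[c=h] T)) → 4
  π[c](π[a,h,c,d]((S ⋈[c=h] T))) → 4

E1 and E2 produce the same multiset:
c
6
6
6
7

yes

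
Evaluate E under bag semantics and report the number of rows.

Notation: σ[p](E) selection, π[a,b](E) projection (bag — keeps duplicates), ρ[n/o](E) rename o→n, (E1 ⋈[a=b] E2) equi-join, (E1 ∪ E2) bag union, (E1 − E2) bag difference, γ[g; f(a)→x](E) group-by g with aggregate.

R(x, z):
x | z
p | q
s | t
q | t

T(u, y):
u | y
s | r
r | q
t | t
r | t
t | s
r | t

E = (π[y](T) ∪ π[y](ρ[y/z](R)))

Row counts bottom-up:
  T → 6
  π[y](T) → 6
  R → 3
  ρ[y/z](R) → 3
  π[y](ρ[y/z](R)) → 3
  (π[y](T) ∪ π[y](ρ[y/z](R))) → 9

|E| = 9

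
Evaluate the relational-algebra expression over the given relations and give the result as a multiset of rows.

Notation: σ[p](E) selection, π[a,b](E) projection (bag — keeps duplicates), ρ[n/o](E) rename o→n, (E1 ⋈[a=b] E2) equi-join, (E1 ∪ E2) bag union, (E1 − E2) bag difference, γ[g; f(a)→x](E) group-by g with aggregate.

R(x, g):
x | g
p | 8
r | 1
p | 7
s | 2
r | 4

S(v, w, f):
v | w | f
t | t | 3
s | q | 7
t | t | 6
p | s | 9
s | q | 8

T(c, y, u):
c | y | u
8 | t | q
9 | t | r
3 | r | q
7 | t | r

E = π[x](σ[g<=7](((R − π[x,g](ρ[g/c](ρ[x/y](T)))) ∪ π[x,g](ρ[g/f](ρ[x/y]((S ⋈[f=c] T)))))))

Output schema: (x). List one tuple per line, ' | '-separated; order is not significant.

Per-node cardinality:
  R → 5
  T → 4
  ρ[x/y](T) → 4
  ρ[g/c](ρ[x/y](T)) → 4
  π[x,g](ρ[g/c](ρ[x/y](T))) → 4
  (R − π[x,g](ρ[g/c](ρ[x/y](T)))) → 5
  S → 5
  T → 4
  (S ⋈[f=c] T) → 4
  ρ[x/y]((S ⋈[f=c] T)) → 4
  ρ[g/f](ρ[x/y]((S ⋈[f=c] T))) → 4
  π[x,g](ρ[g/f](ρ[x/y]((S ⋈[f=c] T)))) → 4
  ((R − π[x,g](ρ[g/c](ρ[x/y](T)))) ∪ π[x,g](ρ[g/f](ρ[x/y]((S ⋈[f=c] T))))) → 9
  σ[g<=7](((R − π[x,g](ρ[g/c](ρ[x/y](T)))) ∪ π[x,g](ρ[g/f](ρ[x/y]((S ⋈[f=c] T)))))) → 6
  π[x](σ[g<=7](((R − π[x,g](ρ[g/c](ρ[x/y](T)))) ∪ π[x,g](ρ[g/f](ρ[x/y]((S ⋈[f=c] T))))))) → 6

== RESULT ==
x
p
r
r
r
s
t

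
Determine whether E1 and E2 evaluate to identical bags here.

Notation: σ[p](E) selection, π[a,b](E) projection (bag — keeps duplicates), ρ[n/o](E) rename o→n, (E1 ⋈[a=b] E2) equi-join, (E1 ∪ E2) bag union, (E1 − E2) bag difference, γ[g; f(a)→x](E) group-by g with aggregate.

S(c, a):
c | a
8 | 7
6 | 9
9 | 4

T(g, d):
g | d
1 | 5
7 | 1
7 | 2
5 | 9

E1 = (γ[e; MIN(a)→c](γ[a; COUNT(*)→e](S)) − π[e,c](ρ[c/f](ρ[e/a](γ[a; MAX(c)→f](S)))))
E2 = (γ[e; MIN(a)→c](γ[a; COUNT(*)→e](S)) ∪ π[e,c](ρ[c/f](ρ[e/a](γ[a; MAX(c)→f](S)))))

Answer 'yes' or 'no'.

E1 subexpression sizes:
  S → 3
  γ[a; COUNT(*)→e](S) → 3
  γ[e; MIN(a)→c](γ[a; COUNT(*)→e](S)) → 1
  S → 3
  γ[a; MAX(c)→f](S) → 3
  ρ[e/a](γ[a; MAX(c)→f](S)) → 3
  ρ[c/f](ρ[e/a](γ[a; MAX(c)→f](S))) → 3
  π[e,c](ρ[c/f](ρ[e/a](γ[a; MAX(c)→f](S)))) → 3
  (γ[e; MIN(a)→c](γ[a; COUNT(*)→e](S)) − π[e,c](ρ[c/f](ρ[e/a](γ[a; MAX(c)→f](S))))) → 1
E2 subexpression sizes:
  S → 3
  γ[a; COUNT(*)→e](S) → 3
  γ[e; MIN(a)→c](γ[a; COUNT(*)→e](S)) → 1
  S → 3
  γ[a; MAX(c)→f](S) → 3
  ρ[e/a](γ[a; MAX(c)→f](S)) → 3
  ρ[c/f](ρ[e/a](γ[a; MAX(c)→f](S))) → 3
  π[e,c](ρ[c/f](ρ[e/a](γ[a; MAX(c)→f](S)))) → 3
  (γ[e; MIN(a)→c](γ[a; COUNT(*)→e](S)) ∪ π[e,c](ρ[c/f](ρ[e/a](γ[a; MAX(c)→f](S))))) → 4

E1 result:
e | c
1 | 4
E2 result:
e | c
1 | 4
4 | 9
7 | 8
9 | 6
Witness: (7, 8) appears 0× in E1 but 1× in E2.

no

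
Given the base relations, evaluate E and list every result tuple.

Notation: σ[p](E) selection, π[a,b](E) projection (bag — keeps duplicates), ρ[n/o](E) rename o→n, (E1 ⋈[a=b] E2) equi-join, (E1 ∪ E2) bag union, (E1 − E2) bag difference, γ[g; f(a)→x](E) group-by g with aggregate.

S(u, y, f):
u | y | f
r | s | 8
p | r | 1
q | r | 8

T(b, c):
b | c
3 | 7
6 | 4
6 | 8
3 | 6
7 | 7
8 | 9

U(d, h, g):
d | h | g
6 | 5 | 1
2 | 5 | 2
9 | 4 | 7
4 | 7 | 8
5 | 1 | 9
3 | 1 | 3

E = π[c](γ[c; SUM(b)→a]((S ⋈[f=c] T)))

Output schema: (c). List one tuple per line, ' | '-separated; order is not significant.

Per-node cardinality:
  S → 3
  T → 6
  (S ⋈[f=c] T) → 2
  γ[c; SUM(b)→a]((S ⋈[f=c] T)) → 1
  π[c](γ[c; SUM(b)→a]((S ⋈[f=c] T))) → 1

== RESULT ==
c
8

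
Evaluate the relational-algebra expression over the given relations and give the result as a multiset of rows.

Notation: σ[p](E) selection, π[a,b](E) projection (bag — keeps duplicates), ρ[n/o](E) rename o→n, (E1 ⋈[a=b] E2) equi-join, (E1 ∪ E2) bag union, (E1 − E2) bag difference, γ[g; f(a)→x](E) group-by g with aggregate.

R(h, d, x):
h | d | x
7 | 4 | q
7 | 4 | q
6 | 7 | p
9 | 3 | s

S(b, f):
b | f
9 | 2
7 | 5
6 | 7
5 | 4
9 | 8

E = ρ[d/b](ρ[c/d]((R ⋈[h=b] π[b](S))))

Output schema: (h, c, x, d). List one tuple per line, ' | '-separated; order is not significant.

Per-node cardinality:
  R → 4
  S → 5
  π[b](S) → 5
  (R ⋈[h=b] π[b](S)) → 5
  ρ[c/d]((R ⋈[h=b] π[b](S))) → 5
  ρ[d/b](ρ[c/d]((R ⋈[h=b] π[b](S)))) → 5

== RESULT ==
h | c | x | d
6 | 7 | p | 6
7 | 4 | q | 7
7 | 4 | q | 7
9 | 3 | s | 9
9 | 3 | s | 9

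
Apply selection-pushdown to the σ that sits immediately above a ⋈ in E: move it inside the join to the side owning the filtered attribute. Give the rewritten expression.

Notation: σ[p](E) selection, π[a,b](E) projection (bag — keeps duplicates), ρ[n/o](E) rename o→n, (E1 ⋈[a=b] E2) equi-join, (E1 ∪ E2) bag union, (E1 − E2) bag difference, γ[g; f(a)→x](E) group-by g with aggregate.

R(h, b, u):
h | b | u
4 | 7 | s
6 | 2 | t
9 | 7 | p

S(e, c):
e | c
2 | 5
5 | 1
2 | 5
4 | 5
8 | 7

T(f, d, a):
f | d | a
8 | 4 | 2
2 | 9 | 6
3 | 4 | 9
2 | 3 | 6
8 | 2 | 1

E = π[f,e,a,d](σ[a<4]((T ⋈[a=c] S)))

σ filters on a, owned by the left side.
E' = π[f,e,a,d]((σ[a<4](T) ⋈[a=c] S))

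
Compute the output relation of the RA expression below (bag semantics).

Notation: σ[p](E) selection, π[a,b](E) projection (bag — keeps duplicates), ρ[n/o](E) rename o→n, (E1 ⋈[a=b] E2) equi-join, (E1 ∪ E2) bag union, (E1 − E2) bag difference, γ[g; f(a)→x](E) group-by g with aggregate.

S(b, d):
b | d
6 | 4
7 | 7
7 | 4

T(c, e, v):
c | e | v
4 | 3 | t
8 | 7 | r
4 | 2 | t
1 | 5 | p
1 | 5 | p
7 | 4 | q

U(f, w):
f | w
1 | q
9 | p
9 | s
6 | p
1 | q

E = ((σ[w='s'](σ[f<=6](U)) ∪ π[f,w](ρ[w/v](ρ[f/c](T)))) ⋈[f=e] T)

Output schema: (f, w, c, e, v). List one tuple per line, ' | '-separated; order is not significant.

Subexpression sizes:
  U → 5
  σ[f<=6](U) → 3
  σ[w='s'](σ[f<=6](U)) → 0
  T → 6
  ρ[f/c](T) → 6
  ρ[w/v](ρ[f/c](T)) → 6
  π[f,w](ρ[w/v](ρ[f/c](T))) → 6
  (σ[w='s'](σ[f<=6](U)) ∪ π[f,w](ρ[w/v](ρ[f/c](T)))) → 6
  T → 6
  ((σ[w='s'](σ[f<=6](U)) ∪ π[f,w](ρ[w/v](ρ[f/c](T)))) ⋈[f=e] T) → 3

== RESULT ==
f | w | c | e | v
4 | t | 7 | 4 | q
4 | t | 7 | 4 | q
7 | q | 8 | 7 | r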